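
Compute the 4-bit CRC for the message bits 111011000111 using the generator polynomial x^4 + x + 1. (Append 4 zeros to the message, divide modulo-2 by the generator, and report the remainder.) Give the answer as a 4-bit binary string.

Append 4 zeros: 1110110001110000. Divide by 10011 (XOR where the leading bit is 1):
  pos 0: 11101 XOR 10011 = 01110
  pos 1: 11101 XOR 10011 = 01110
  pos 2: 11100 XOR 10011 = 01111
  pos 3: 11110 XOR 10011 = 01101
  pos 4: 11010 XOR 10011 = 01001
  pos 5: 10011 XOR 10011 = 00000
  pos 10: 11000 XOR 10011 = 01011
  pos 11: 10110 XOR 10011 = 00101
Remainder (last 4 bits) = 0101. This is the CRC / FCS.

0101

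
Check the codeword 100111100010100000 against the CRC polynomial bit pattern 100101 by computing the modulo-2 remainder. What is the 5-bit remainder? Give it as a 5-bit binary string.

Modulo-2 division of 100111100010100000 by 100101:
  pos 0: 100111 XOR 100101 = 000010
  pos 4: 101000 XOR 100101 = 001101
  pos 6: 110110 XOR 100101 = 010011
  pos 7: 100111 XOR 100101 = 000010
  pos 11: 100000 XOR 100101 = 000101
Remainder = 01010 (nonzero — an error is detected).

01010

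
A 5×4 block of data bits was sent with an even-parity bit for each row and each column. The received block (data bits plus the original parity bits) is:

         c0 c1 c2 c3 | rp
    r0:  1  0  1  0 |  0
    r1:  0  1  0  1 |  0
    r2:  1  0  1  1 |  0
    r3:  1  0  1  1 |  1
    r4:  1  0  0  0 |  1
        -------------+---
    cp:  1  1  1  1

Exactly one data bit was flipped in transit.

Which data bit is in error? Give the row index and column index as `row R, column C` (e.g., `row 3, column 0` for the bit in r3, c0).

Recompute each row's even parity and compare to rp:
  r0: data parity 0, sent rp 0 → ok
  r1: data parity 0, sent rp 0 → ok
  r2: data parity 1, sent rp 0 → mismatch
  r3: data parity 1, sent rp 1 → ok
  r4: data parity 1, sent rp 1 → ok
Recompute each column's even parity and compare to cp:
  c0: data parity 0, sent cp 1 → mismatch
  c1: data parity 1, sent cp 1 → ok
  c2: data parity 1, sent cp 1 → ok
  c3: data parity 1, sent cp 1 → ok
Exactly one row (r2) and one column (c0) fail → the flipped bit is at their intersection.

row 2, column 0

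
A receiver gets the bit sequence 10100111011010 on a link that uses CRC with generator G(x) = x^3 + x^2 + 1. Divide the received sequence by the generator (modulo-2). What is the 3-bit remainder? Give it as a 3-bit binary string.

100

Modulo-2 division of 10100111011010 by 1101:
  pos 0: 1010 XOR 1101 = 0111
  pos 1: 1110 XOR 1101 = 0011
  pos 3: 1111 XOR 1101 = 0010
  pos 5: 1010 XOR 1101 = 0111
  pos 6: 1111 XOR 1101 = 0010
  pos 8: 1010 XOR 1101 = 0111
  pos 9: 1111 XOR 1101 = 0010
Remainder = 100 (nonzero — an error is detected).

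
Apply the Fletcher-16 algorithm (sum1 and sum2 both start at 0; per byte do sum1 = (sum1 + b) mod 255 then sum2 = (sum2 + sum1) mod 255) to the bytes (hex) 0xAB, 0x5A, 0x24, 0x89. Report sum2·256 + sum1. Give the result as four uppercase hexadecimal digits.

Running sums (mod 255):
  after byte 0 (0xAB): sum1=171, sum2=171
  after byte 1 (0x5A): sum1=6, sum2=177
  after byte 2 (0x24): sum1=42, sum2=219
  after byte 3 (0x89): sum1=179, sum2=143
Checksum = sum2·256 + sum1 = 143·256 + 179 = 36787 = 0x8FB3.

8FB3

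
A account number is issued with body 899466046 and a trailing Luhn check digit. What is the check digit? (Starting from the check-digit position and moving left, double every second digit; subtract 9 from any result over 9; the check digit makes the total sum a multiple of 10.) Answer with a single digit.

Partial digits right→left: 6 4 0 6 6 4 9 9 8
Double every second digit counting from the check-digit position (so the 1st, 3rd, 5th, ... of the partial from the right).
  doubled (with −9 where >9): 3 0 3 9 7 → sum 22
  kept as-is: 4 6 4 9 → sum 23
Total = 22 + 23 = 45.
Check digit = (10 − (45 mod 10)) mod 10 = 5.

5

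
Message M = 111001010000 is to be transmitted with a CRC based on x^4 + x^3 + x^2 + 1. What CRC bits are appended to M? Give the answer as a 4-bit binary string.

0111

Append 4 zeros: 1110010100000000. Divide by 11101 (XOR where the leading bit is 1):
  pos 0: 11100 XOR 11101 = 00001
  pos 4: 11010 XOR 11101 = 00111
  pos 6: 11100 XOR 11101 = 00001
  pos 10: 10000 XOR 11101 = 01101
  pos 11: 11010 XOR 11101 = 00111
Remainder (last 4 bits) = 0111. This is the CRC / FCS.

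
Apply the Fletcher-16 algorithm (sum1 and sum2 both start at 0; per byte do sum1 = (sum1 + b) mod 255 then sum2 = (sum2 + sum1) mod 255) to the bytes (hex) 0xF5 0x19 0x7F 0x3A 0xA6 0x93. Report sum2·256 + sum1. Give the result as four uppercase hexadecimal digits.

CE03

Running sums (mod 255):
  after byte 0 (0xF5): sum1=245, sum2=245
  after byte 1 (0x19): sum1=15, sum2=5
  after byte 2 (0x7F): sum1=142, sum2=147
  after byte 3 (0x3A): sum1=200, sum2=92
  after byte 4 (0xA6): sum1=111, sum2=203
  after byte 5 (0x93): sum1=3, sum2=206
Checksum = sum2·256 + sum1 = 206·256 + 3 = 52739 = 0xCE03.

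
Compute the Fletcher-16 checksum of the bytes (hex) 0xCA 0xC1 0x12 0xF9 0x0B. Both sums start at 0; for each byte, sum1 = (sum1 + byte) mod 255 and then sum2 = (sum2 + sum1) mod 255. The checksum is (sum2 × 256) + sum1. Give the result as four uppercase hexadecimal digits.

Running sums (mod 255):
  after byte 0 (0xCA): sum1=202, sum2=202
  after byte 1 (0xC1): sum1=140, sum2=87
  after byte 2 (0x12): sum1=158, sum2=245
  after byte 3 (0xF9): sum1=152, sum2=142
  after byte 4 (0x0B): sum1=163, sum2=50
Checksum = sum2·256 + sum1 = 50·256 + 163 = 12963 = 0x32A3.

32A3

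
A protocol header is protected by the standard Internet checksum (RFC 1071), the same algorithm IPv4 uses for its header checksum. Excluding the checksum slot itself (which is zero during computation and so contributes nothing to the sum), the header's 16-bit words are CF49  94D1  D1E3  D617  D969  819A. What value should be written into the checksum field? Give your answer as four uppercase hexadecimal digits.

One's-complement addition (fold any carry out of bit 15 back into bit 0):
  0xCF49 + 0x94D1 = 0x1641A → wrap carry → 0x641B
  0x641B + 0xD1E3 = 0x135FE → wrap carry → 0x35FF
  0x35FF + 0xD617 = 0x10C16 → wrap carry → 0x0C17
  0x0C17 + 0xD969 = 0x0E580
  0xE580 + 0x819A = 0x1671A → wrap carry → 0x671B
One's-complement sum = 0x671B.
Checksum = ~0x671B & 0xFFFF = 0x98E4.

98E4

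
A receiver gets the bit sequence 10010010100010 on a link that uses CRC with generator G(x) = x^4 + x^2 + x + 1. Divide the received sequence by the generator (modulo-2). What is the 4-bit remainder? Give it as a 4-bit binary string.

1110

Modulo-2 division of 10010010100010 by 10111:
  pos 0: 10010 XOR 10111 = 00101
  pos 2: 10101 XOR 10111 = 00010
  pos 5: 10010 XOR 10111 = 00101
  pos 7: 10100 XOR 10111 = 00011
Remainder = 1110 (nonzero — an error is detected).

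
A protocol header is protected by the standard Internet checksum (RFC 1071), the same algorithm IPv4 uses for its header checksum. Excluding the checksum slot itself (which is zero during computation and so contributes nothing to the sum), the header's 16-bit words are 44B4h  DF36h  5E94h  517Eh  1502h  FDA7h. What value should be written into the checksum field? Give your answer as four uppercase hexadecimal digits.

One's-complement addition (fold any carry out of bit 15 back into bit 0):
  0x44B4 + 0xDF36 = 0x123EA → wrap carry → 0x23EB
  0x23EB + 0x5E94 = 0x0827F
  0x827F + 0x517E = 0x0D3FD
  0xD3FD + 0x1502 = 0x0E8FF
  0xE8FF + 0xFDA7 = 0x1E6A6 → wrap carry → 0xE6A7
One's-complement sum = 0xE6A7.
Checksum = ~0xE6A7 & 0xFFFF = 0x1958.

1958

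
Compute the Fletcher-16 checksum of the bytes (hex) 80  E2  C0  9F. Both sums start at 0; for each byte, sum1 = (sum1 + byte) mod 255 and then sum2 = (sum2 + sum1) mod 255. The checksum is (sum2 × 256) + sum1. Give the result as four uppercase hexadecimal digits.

Running sums (mod 255):
  after byte 0 (80): sum1=128, sum2=128
  after byte 1 (E2): sum1=99, sum2=227
  after byte 2 (C0): sum1=36, sum2=8
  after byte 3 (9F): sum1=195, sum2=203
Checksum = sum2·256 + sum1 = 203·256 + 195 = 52163 = 0xCBC3.

CBC3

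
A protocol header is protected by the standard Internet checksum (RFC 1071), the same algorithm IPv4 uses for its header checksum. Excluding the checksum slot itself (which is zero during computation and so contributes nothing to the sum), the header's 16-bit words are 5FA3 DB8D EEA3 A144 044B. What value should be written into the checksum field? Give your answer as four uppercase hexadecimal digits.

309B

One's-complement addition (fold any carry out of bit 15 back into bit 0):
  0x5FA3 + 0xDB8D = 0x13B30 → wrap carry → 0x3B31
  0x3B31 + 0xEEA3 = 0x129D4 → wrap carry → 0x29D5
  0x29D5 + 0xA144 = 0x0CB19
  0xCB19 + 0x044B = 0x0CF64
One's-complement sum = 0xCF64.
Checksum = ~0xCF64 & 0xFFFF = 0x309B.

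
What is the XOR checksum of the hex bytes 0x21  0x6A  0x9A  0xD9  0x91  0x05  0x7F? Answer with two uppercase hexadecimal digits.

E3

XOR the bytes together:
  start with 0x21
  0x21 ⊕ 0x6A = 0x4B
  0x4B ⊕ 0x9A = 0xD1
  0xD1 ⊕ 0xD9 = 0x08
  0x08 ⊕ 0x91 = 0x99
  0x99 ⊕ 0x05 = 0x9C
  0x9C ⊕ 0x7F = 0xE3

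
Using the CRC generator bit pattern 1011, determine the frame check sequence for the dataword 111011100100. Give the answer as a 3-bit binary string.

001

Append 3 zeros: 111011100100000. Divide by 1011 (XOR where the leading bit is 1):
  pos 0: 1110 XOR 1011 = 0101
  pos 1: 1011 XOR 1011 = 0000
  pos 5: 1100 XOR 1011 = 0111
  pos 6: 1111 XOR 1011 = 0100
  pos 7: 1000 XOR 1011 = 0011
  pos 9: 1100 XOR 1011 = 0111
  pos 10: 1110 XOR 1011 = 0101
  pos 11: 1010 XOR 1011 = 0001
Remainder (last 3 bits) = 001. This is the CRC / FCS.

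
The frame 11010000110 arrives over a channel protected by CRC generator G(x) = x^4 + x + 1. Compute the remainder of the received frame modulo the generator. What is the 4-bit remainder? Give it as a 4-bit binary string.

0000

Modulo-2 division of 11010000110 by 10011:
  pos 0: 11010 XOR 10011 = 01001
  pos 1: 10010 XOR 10011 = 00001
  pos 5: 10011 XOR 10011 = 00000
Remainder = 0000 (zero — the frame passes the CRC check).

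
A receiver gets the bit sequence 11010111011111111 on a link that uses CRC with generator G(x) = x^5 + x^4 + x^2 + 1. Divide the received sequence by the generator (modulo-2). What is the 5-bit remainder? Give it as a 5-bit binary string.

00000

Modulo-2 division of 11010111011111111 by 110101:
  pos 0: 110101 XOR 110101 = 000000
  pos 6: 110111 XOR 110101 = 000010
  pos 10: 101111 XOR 110101 = 011010
  pos 11: 110101 XOR 110101 = 000000
Remainder = 00000 (zero — the frame passes the CRC check).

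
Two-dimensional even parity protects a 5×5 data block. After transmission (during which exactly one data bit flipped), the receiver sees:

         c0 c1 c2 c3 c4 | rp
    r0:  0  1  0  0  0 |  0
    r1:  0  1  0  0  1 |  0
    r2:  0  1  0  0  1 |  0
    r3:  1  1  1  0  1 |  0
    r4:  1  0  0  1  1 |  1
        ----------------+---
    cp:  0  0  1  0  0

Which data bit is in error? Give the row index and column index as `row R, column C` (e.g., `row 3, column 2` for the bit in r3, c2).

row 0, column 3

Recompute each row's even parity and compare to rp:
  r0: data parity 1, sent rp 0 → mismatch
  r1: data parity 0, sent rp 0 → ok
  r2: data parity 0, sent rp 0 → ok
  r3: data parity 0, sent rp 0 → ok
  r4: data parity 1, sent rp 1 → ok
Recompute each column's even parity and compare to cp:
  c0: data parity 0, sent cp 0 → ok
  c1: data parity 0, sent cp 0 → ok
  c2: data parity 1, sent cp 1 → ok
  c3: data parity 1, sent cp 0 → mismatch
  c4: data parity 0, sent cp 0 → ok
Exactly one row (r0) and one column (c3) fail → the flipped bit is at their intersection.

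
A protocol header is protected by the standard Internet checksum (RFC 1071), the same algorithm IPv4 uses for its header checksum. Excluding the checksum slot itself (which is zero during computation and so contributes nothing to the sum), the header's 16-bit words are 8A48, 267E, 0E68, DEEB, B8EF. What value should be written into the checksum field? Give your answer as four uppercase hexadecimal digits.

One's-complement addition (fold any carry out of bit 15 back into bit 0):
  0x8A48 + 0x267E = 0x0B0C6
  0xB0C6 + 0x0E68 = 0x0BF2E
  0xBF2E + 0xDEEB = 0x19E19 → wrap carry → 0x9E1A
  0x9E1A + 0xB8EF = 0x15709 → wrap carry → 0x570A
One's-complement sum = 0x570A.
Checksum = ~0x570A & 0xFFFF = 0xA8F5.

A8F5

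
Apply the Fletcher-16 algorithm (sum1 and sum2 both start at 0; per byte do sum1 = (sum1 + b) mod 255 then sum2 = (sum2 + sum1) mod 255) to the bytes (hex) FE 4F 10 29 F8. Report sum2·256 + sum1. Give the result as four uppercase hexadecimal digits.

B380

Running sums (mod 255):
  after byte 0 (FE): sum1=254, sum2=254
  after byte 1 (4F): sum1=78, sum2=77
  after byte 2 (10): sum1=94, sum2=171
  after byte 3 (29): sum1=135, sum2=51
  after byte 4 (F8): sum1=128, sum2=179
Checksum = sum2·256 + sum1 = 179·256 + 128 = 45952 = 0xB380.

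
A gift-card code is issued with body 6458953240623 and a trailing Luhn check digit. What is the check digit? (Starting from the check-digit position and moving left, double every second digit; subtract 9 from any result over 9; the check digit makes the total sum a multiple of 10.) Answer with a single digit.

3

Partial digits right→left: 3 2 6 0 4 2 3 5 9 8 5 4 6
Double every second digit counting from the check-digit position (so the 1st, 3rd, 5th, ... of the partial from the right).
  doubled (with −9 where >9): 6 3 8 6 9 1 3 → sum 36
  kept as-is: 2 0 2 5 8 4 → sum 21
Total = 36 + 21 = 57.
Check digit = (10 − (57 mod 10)) mod 10 = 3.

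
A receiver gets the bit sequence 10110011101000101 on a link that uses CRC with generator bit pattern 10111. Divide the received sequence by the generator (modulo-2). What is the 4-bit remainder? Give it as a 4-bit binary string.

1110

Modulo-2 division of 10110011101000101 by 10111:
  pos 0: 10110 XOR 10111 = 00001
  pos 4: 10111 XOR 10111 = 00000
  pos 10: 10001 XOR 10111 = 00110
  pos 12: 11001 XOR 10111 = 01110
Remainder = 1110 (nonzero — an error is detected).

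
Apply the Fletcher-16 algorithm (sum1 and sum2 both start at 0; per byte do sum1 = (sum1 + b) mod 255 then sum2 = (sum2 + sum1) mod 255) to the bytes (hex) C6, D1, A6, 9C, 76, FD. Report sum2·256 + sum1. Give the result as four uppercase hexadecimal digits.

Running sums (mod 255):
  after byte 0 (C6): sum1=198, sum2=198
  after byte 1 (D1): sum1=152, sum2=95
  after byte 2 (A6): sum1=63, sum2=158
  after byte 3 (9C): sum1=219, sum2=122
  after byte 4 (76): sum1=82, sum2=204
  after byte 5 (FD): sum1=80, sum2=29
Checksum = sum2·256 + sum1 = 29·256 + 80 = 7504 = 0x1D50.

1D50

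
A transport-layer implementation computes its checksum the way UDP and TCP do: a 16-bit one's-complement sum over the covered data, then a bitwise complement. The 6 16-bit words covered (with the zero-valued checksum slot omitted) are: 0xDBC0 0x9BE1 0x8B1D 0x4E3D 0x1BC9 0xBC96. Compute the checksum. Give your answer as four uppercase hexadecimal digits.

D6A2

One's-complement addition (fold any carry out of bit 15 back into bit 0):
  0xDBC0 + 0x9BE1 = 0x177A1 → wrap carry → 0x77A2
  0x77A2 + 0x8B1D = 0x102BF → wrap carry → 0x02C0
  0x02C0 + 0x4E3D = 0x050FD
  0x50FD + 0x1BC9 = 0x06CC6
  0x6CC6 + 0xBC96 = 0x1295C → wrap carry → 0x295D
One's-complement sum = 0x295D.
Checksum = ~0x295D & 0xFFFF = 0xD6A2.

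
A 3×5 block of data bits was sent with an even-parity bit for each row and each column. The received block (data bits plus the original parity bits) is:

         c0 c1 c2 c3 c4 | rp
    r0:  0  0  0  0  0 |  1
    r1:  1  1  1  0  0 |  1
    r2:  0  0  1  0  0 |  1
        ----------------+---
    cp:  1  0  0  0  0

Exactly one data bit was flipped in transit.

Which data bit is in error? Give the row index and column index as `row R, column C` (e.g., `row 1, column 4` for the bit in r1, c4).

Recompute each row's even parity and compare to rp:
  r0: data parity 0, sent rp 1 → mismatch
  r1: data parity 1, sent rp 1 → ok
  r2: data parity 1, sent rp 1 → ok
Recompute each column's even parity and compare to cp:
  c0: data parity 1, sent cp 1 → ok
  c1: data parity 1, sent cp 0 → mismatch
  c2: data parity 0, sent cp 0 → ok
  c3: data parity 0, sent cp 0 → ok
  c4: data parity 0, sent cp 0 → ok
Exactly one row (r0) and one column (c1) fail → the flipped bit is at their intersection.

row 0, column 1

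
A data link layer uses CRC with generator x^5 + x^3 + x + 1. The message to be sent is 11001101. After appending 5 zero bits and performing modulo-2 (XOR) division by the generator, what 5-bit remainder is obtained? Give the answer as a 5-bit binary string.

10101

Append 5 zeros: 1100110100000. Divide by 101011 (XOR where the leading bit is 1):
  pos 0: 110011 XOR 101011 = 011000
  pos 1: 110000 XOR 101011 = 011011
  pos 2: 110111 XOR 101011 = 011100
  pos 3: 111000 XOR 101011 = 010011
  pos 4: 100110 XOR 101011 = 001101
  pos 6: 110100 XOR 101011 = 011111
  pos 7: 111110 XOR 101011 = 010101
Remainder (last 5 bits) = 10101. This is the CRC / FCS.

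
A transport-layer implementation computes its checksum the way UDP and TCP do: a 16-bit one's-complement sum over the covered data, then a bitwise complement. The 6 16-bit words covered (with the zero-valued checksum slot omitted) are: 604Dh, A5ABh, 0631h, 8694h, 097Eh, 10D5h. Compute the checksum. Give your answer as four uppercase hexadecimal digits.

One's-complement addition (fold any carry out of bit 15 back into bit 0):
  0x604D + 0xA5AB = 0x105F8 → wrap carry → 0x05F9
  0x05F9 + 0x0631 = 0x00C2A
  0x0C2A + 0x8694 = 0x092BE
  0x92BE + 0x097E = 0x09C3C
  0x9C3C + 0x10D5 = 0x0AD11
One's-complement sum = 0xAD11.
Checksum = ~0xAD11 & 0xFFFF = 0x52EE.

52EE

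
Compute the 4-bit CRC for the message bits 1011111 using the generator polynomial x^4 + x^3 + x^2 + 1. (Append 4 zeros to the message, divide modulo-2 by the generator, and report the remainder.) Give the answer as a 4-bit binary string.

Append 4 zeros: 10111110000. Divide by 11101 (XOR where the leading bit is 1):
  pos 0: 10111 XOR 11101 = 01010
  pos 1: 10101 XOR 11101 = 01000
  pos 2: 10001 XOR 11101 = 01100
  pos 3: 11000 XOR 11101 = 00101
  pos 5: 10100 XOR 11101 = 01001
  pos 6: 10010 XOR 11101 = 01111
Remainder (last 4 bits) = 1111. This is the CRC / FCS.

1111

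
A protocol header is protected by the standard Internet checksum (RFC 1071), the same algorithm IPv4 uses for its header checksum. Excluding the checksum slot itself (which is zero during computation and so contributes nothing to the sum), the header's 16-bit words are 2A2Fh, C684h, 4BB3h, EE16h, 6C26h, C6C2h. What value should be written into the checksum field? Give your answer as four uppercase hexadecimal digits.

One's-complement addition (fold any carry out of bit 15 back into bit 0):
  0x2A2F + 0xC684 = 0x0F0B3
  0xF0B3 + 0x4BB3 = 0x13C66 → wrap carry → 0x3C67
  0x3C67 + 0xEE16 = 0x12A7D → wrap carry → 0x2A7E
  0x2A7E + 0x6C26 = 0x096A4
  0x96A4 + 0xC6C2 = 0x15D66 → wrap carry → 0x5D67
One's-complement sum = 0x5D67.
Checksum = ~0x5D67 & 0xFFFF = 0xA298.

A298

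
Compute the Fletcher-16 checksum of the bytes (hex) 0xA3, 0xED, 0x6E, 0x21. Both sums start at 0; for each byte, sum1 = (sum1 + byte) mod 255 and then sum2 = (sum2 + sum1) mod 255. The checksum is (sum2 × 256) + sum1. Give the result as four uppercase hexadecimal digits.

5621

Running sums (mod 255):
  after byte 0 (0xA3): sum1=163, sum2=163
  after byte 1 (0xED): sum1=145, sum2=53
  after byte 2 (0x6E): sum1=0, sum2=53
  after byte 3 (0x21): sum1=33, sum2=86
Checksum = sum2·256 + sum1 = 86·256 + 33 = 22049 = 0x5621.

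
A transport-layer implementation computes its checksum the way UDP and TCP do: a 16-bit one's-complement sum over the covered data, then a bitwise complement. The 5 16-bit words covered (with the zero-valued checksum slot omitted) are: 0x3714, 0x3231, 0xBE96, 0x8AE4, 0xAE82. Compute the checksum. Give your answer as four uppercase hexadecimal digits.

9EBC

One's-complement addition (fold any carry out of bit 15 back into bit 0):
  0x3714 + 0x3231 = 0x06945
  0x6945 + 0xBE96 = 0x127DB → wrap carry → 0x27DC
  0x27DC + 0x8AE4 = 0x0B2C0
  0xB2C0 + 0xAE82 = 0x16142 → wrap carry → 0x6143
One's-complement sum = 0x6143.
Checksum = ~0x6143 & 0xFFFF = 0x9EBC.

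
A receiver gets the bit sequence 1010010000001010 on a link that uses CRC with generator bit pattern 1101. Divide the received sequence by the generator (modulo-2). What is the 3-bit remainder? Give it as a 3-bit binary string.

Modulo-2 division of 1010010000001010 by 1101:
  pos 0: 1010 XOR 1101 = 0111
  pos 1: 1110 XOR 1101 = 0011
  pos 3: 1110 XOR 1101 = 0011
  pos 5: 1100 XOR 1101 = 0001
  pos 8: 1000 XOR 1101 = 0101
  pos 9: 1011 XOR 1101 = 0110
  pos 10: 1100 XOR 1101 = 0001
Remainder = 110 (nonzero — an error is detected).

110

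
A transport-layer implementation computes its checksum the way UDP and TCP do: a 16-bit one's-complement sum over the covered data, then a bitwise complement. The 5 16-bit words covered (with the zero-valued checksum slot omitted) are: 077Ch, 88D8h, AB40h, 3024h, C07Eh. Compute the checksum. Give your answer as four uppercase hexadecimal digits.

One's-complement addition (fold any carry out of bit 15 back into bit 0):
  0x077C + 0x88D8 = 0x09054
  0x9054 + 0xAB40 = 0x13B94 → wrap carry → 0x3B95
  0x3B95 + 0x3024 = 0x06BB9
  0x6BB9 + 0xC07E = 0x12C37 → wrap carry → 0x2C38
One's-complement sum = 0x2C38.
Checksum = ~0x2C38 & 0xFFFF = 0xD3C7.

D3C7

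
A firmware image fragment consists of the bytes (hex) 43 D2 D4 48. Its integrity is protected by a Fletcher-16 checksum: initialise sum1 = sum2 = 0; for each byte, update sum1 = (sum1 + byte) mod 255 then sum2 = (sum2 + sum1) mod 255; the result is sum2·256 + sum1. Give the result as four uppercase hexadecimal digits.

Running sums (mod 255):
  after byte 0 (43): sum1=67, sum2=67
  after byte 1 (D2): sum1=22, sum2=89
  after byte 2 (D4): sum1=234, sum2=68
  after byte 3 (48): sum1=51, sum2=119
Checksum = sum2·256 + sum1 = 119·256 + 51 = 30515 = 0x7733.

7733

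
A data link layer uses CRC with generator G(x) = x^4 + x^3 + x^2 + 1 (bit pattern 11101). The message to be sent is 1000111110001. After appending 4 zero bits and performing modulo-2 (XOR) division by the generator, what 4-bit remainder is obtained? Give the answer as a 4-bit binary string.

1101

Append 4 zeros: 10001111100010000. Divide by 11101 (XOR where the leading bit is 1):
  pos 0: 10001 XOR 11101 = 01100
  pos 1: 11001 XOR 11101 = 00100
  pos 3: 10011 XOR 11101 = 01110
  pos 4: 11101 XOR 11101 = 00000
  pos 12: 10000 XOR 11101 = 01101
Remainder (last 4 bits) = 1101. This is the CRC / FCS.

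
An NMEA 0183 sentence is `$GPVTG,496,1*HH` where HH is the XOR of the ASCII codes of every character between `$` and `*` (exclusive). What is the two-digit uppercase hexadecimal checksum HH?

XOR the ASCII codes of the payload characters:
  'G' = 0x47 → acc = 0x47
  'P' = 0x50 → acc = 0x17
  'V' = 0x56 → acc = 0x41
  'T' = 0x54 → acc = 0x15
  'G' = 0x47 → acc = 0x52
  ',' = 0x2C → acc = 0x7E
  '4' = 0x34 → acc = 0x4A
  '9' = 0x39 → acc = 0x73
  '6' = 0x36 → acc = 0x45
  ',' = 0x2C → acc = 0x69
  '1' = 0x31 → acc = 0x58
Checksum = 0x58.

58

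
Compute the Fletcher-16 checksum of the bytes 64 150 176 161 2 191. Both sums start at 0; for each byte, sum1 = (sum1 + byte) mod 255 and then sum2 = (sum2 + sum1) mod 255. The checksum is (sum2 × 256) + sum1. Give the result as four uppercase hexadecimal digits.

Running sums (mod 255):
  after byte 0 (64): sum1=64, sum2=64
  after byte 1 (150): sum1=214, sum2=23
  after byte 2 (176): sum1=135, sum2=158
  after byte 3 (161): sum1=41, sum2=199
  after byte 4 (2): sum1=43, sum2=242
  after byte 5 (191): sum1=234, sum2=221
Checksum = sum2·256 + sum1 = 221·256 + 234 = 56810 = 0xDDEA.

DDEA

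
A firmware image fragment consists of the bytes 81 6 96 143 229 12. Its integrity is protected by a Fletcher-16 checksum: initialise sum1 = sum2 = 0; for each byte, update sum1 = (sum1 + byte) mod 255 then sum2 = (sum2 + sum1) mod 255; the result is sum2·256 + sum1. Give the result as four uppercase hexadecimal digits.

Running sums (mod 255):
  after byte 0 (81): sum1=81, sum2=81
  after byte 1 (6): sum1=87, sum2=168
  after byte 2 (96): sum1=183, sum2=96
  after byte 3 (143): sum1=71, sum2=167
  after byte 4 (229): sum1=45, sum2=212
  after byte 5 (12): sum1=57, sum2=14
Checksum = sum2·256 + sum1 = 14·256 + 57 = 3641 = 0x0E39.

0E39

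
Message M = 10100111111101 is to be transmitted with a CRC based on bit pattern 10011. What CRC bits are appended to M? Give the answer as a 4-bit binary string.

Append 4 zeros: 101001111111010000. Divide by 10011 (XOR where the leading bit is 1):
  pos 0: 10100 XOR 10011 = 00111
  pos 2: 11111 XOR 10011 = 01100
  pos 3: 11001 XOR 10011 = 01010
  pos 4: 10101 XOR 10011 = 00110
  pos 6: 11011 XOR 10011 = 01000
  pos 7: 10001 XOR 10011 = 00010
  pos 10: 10010 XOR 10011 = 00001
Remainder (last 4 bits) = 1000. This is the CRC / FCS.

1000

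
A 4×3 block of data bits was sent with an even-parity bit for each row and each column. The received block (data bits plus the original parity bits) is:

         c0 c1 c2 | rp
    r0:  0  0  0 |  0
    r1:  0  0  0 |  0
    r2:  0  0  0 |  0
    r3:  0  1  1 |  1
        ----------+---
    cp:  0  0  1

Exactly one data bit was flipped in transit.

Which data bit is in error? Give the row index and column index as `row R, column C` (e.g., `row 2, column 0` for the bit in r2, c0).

row 3, column 1

Recompute each row's even parity and compare to rp:
  r0: data parity 0, sent rp 0 → ok
  r1: data parity 0, sent rp 0 → ok
  r2: data parity 0, sent rp 0 → ok
  r3: data parity 0, sent rp 1 → mismatch
Recompute each column's even parity and compare to cp:
  c0: data parity 0, sent cp 0 → ok
  c1: data parity 1, sent cp 0 → mismatch
  c2: data parity 1, sent cp 1 → ok
Exactly one row (r3) and one column (c1) fail → the flipped bit is at their intersection.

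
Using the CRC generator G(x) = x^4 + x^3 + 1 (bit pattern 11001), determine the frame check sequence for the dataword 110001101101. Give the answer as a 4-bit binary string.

0011

Append 4 zeros: 1100011011010000. Divide by 11001 (XOR where the leading bit is 1):
  pos 0: 11000 XOR 11001 = 00001
  pos 4: 11101 XOR 11001 = 00100
  pos 6: 10010 XOR 11001 = 01011
  pos 7: 10111 XOR 11001 = 01110
  pos 8: 11100 XOR 11001 = 00101
  pos 10: 10100 XOR 11001 = 01101
  pos 11: 11010 XOR 11001 = 00011
Remainder (last 4 bits) = 0011. This is the CRC / FCS.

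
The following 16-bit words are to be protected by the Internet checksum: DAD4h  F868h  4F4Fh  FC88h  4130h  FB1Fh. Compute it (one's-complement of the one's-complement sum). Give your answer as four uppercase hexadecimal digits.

A499

One's-complement addition (fold any carry out of bit 15 back into bit 0):
  0xDAD4 + 0xF868 = 0x1D33C → wrap carry → 0xD33D
  0xD33D + 0x4F4F = 0x1228C → wrap carry → 0x228D
  0x228D + 0xFC88 = 0x11F15 → wrap carry → 0x1F16
  0x1F16 + 0x4130 = 0x06046
  0x6046 + 0xFB1F = 0x15B65 → wrap carry → 0x5B66
One's-complement sum = 0x5B66.
Checksum = ~0x5B66 & 0xFFFF = 0xA499.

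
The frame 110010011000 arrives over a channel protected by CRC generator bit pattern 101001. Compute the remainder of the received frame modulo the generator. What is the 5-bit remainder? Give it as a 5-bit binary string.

01001

Modulo-2 division of 110010011000 by 101001:
  pos 0: 110010 XOR 101001 = 011011
  pos 1: 110110 XOR 101001 = 011111
  pos 2: 111111 XOR 101001 = 010110
  pos 3: 101101 XOR 101001 = 000100
  pos 6: 100000 XOR 101001 = 001001
Remainder = 01001 (nonzero — an error is detected).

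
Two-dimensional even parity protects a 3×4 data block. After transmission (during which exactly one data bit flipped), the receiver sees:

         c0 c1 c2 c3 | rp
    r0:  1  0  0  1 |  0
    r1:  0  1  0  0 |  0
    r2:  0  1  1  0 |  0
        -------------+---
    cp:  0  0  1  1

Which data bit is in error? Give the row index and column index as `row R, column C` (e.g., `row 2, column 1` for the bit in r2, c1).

Recompute each row's even parity and compare to rp:
  r0: data parity 0, sent rp 0 → ok
  r1: data parity 1, sent rp 0 → mismatch
  r2: data parity 0, sent rp 0 → ok
Recompute each column's even parity and compare to cp:
  c0: data parity 1, sent cp 0 → mismatch
  c1: data parity 0, sent cp 0 → ok
  c2: data parity 1, sent cp 1 → ok
  c3: data parity 1, sent cp 1 → ok
Exactly one row (r1) and one column (c0) fail → the flipped bit is at their intersection.

row 1, column 0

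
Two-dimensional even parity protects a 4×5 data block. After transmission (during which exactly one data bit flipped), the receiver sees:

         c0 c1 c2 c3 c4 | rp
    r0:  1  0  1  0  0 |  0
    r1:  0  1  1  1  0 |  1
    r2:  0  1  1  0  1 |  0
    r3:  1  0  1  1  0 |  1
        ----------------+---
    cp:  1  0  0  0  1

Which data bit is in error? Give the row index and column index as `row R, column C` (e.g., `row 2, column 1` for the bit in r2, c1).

Recompute each row's even parity and compare to rp:
  r0: data parity 0, sent rp 0 → ok
  r1: data parity 1, sent rp 1 → ok
  r2: data parity 1, sent rp 0 → mismatch
  r3: data parity 1, sent rp 1 → ok
Recompute each column's even parity and compare to cp:
  c0: data parity 0, sent cp 1 → mismatch
  c1: data parity 0, sent cp 0 → ok
  c2: data parity 0, sent cp 0 → ok
  c3: data parity 0, sent cp 0 → ok
  c4: data parity 1, sent cp 1 → ok
Exactly one row (r2) and one column (c0) fail → the flipped bit is at their intersection.

row 2, column 0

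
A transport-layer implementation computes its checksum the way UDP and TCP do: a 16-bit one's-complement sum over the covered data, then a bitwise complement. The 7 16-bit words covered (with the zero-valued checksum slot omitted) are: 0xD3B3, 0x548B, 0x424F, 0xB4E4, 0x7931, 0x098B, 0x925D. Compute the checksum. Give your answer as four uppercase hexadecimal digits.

CB72

One's-complement addition (fold any carry out of bit 15 back into bit 0):
  0xD3B3 + 0x548B = 0x1283E → wrap carry → 0x283F
  0x283F + 0x424F = 0x06A8E
  0x6A8E + 0xB4E4 = 0x11F72 → wrap carry → 0x1F73
  0x1F73 + 0x7931 = 0x098A4
  0x98A4 + 0x098B = 0x0A22F
  0xA22F + 0x925D = 0x1348C → wrap carry → 0x348D
One's-complement sum = 0x348D.
Checksum = ~0x348D & 0xFFFF = 0xCB72.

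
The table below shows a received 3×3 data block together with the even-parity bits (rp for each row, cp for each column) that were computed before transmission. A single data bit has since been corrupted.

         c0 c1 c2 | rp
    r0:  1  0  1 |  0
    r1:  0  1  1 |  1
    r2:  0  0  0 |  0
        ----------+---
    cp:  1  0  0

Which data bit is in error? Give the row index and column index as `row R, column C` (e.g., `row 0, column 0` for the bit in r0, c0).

row 1, column 1

Recompute each row's even parity and compare to rp:
  r0: data parity 0, sent rp 0 → ok
  r1: data parity 0, sent rp 1 → mismatch
  r2: data parity 0, sent rp 0 → ok
Recompute each column's even parity and compare to cp:
  c0: data parity 1, sent cp 1 → ok
  c1: data parity 1, sent cp 0 → mismatch
  c2: data parity 0, sent cp 0 → ok
Exactly one row (r1) and one column (c1) fail → the flipped bit is at their intersection.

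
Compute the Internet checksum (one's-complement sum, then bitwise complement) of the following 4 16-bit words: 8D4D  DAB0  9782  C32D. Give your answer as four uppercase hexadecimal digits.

One's-complement addition (fold any carry out of bit 15 back into bit 0):
  0x8D4D + 0xDAB0 = 0x167FD → wrap carry → 0x67FE
  0x67FE + 0x9782 = 0x0FF80
  0xFF80 + 0xC32D = 0x1C2AD → wrap carry → 0xC2AE
One's-complement sum = 0xC2AE.
Checksum = ~0xC2AE & 0xFFFF = 0x3D51.

3D51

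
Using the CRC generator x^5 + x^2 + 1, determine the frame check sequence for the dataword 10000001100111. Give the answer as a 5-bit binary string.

Append 5 zeros: 1000000110011100000. Divide by 100101 (XOR where the leading bit is 1):
  pos 0: 100000 XOR 100101 = 000101
  pos 3: 101011 XOR 100101 = 001110
  pos 5: 111000 XOR 100101 = 011101
  pos 6: 111011 XOR 100101 = 011110
  pos 7: 111101 XOR 100101 = 011000
  pos 8: 110001 XOR 100101 = 010100
  pos 9: 101000 XOR 100101 = 001101
  pos 11: 110100 XOR 100101 = 010001
  pos 12: 100010 XOR 100101 = 000111
Remainder (last 5 bits) = 01110. This is the CRC / FCS.

01110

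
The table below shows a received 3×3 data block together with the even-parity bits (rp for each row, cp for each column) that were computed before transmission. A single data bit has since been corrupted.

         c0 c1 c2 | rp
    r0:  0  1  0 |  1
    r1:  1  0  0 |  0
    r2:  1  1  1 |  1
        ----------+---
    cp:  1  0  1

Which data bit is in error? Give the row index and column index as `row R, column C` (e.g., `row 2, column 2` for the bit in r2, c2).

Recompute each row's even parity and compare to rp:
  r0: data parity 1, sent rp 1 → ok
  r1: data parity 1, sent rp 0 → mismatch
  r2: data parity 1, sent rp 1 → ok
Recompute each column's even parity and compare to cp:
  c0: data parity 0, sent cp 1 → mismatch
  c1: data parity 0, sent cp 0 → ok
  c2: data parity 1, sent cp 1 → ok
Exactly one row (r1) and one column (c0) fail → the flipped bit is at their intersection.

row 1, column 0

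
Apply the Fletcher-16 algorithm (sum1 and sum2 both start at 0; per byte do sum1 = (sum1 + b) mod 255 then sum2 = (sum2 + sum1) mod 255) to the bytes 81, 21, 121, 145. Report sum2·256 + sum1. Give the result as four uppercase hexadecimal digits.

Running sums (mod 255):
  after byte 0 (81): sum1=81, sum2=81
  after byte 1 (21): sum1=102, sum2=183
  after byte 2 (121): sum1=223, sum2=151
  after byte 3 (145): sum1=113, sum2=9
Checksum = sum2·256 + sum1 = 9·256 + 113 = 2417 = 0x0971.

0971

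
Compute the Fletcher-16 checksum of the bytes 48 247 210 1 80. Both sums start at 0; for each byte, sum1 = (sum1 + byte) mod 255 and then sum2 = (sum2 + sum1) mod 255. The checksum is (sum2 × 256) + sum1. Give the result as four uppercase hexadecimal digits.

9B4C

Running sums (mod 255):
  after byte 0 (48): sum1=48, sum2=48
  after byte 1 (247): sum1=40, sum2=88
  after byte 2 (210): sum1=250, sum2=83
  after byte 3 (1): sum1=251, sum2=79
  after byte 4 (80): sum1=76, sum2=155
Checksum = sum2·256 + sum1 = 155·256 + 76 = 39756 = 0x9B4C.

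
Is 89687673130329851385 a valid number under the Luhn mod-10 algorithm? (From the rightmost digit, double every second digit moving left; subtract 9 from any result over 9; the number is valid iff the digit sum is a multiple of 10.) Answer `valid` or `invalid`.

invalid

From the right, keep odd positions and double even positions (subtract 9 from any doubled value over 9):
  doubled (positions 2,4,...): 7 2 7 4 0 2 5 5 3 7 → sum 42
  kept (positions 1,3,...): 5 3 5 9 3 3 3 6 8 9 → sum 54
Total = 96.
96 mod 10 = 6, so the number is invalid.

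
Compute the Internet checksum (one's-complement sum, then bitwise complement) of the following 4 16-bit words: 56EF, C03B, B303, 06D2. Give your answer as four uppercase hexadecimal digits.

2EFF

One's-complement addition (fold any carry out of bit 15 back into bit 0):
  0x56EF + 0xC03B = 0x1172A → wrap carry → 0x172B
  0x172B + 0xB303 = 0x0CA2E
  0xCA2E + 0x06D2 = 0x0D100
One's-complement sum = 0xD100.
Checksum = ~0xD100 & 0xFFFF = 0x2EFF.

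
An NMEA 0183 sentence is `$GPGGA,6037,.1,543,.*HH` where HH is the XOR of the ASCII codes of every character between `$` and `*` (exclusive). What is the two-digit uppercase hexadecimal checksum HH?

XOR the ASCII codes of the payload characters:
  'G' = 0x47 → acc = 0x47
  'P' = 0x50 → acc = 0x17
  'G' = 0x47 → acc = 0x50
  'G' = 0x47 → acc = 0x17
  'A' = 0x41 → acc = 0x56
  ',' = 0x2C → acc = 0x7A
  '6' = 0x36 → acc = 0x4C
  '0' = 0x30 → acc = 0x7C
  '3' = 0x33 → acc = 0x4F
  '7' = 0x37 → acc = 0x78
  ',' = 0x2C → acc = 0x54
  '.' = 0x2E → acc = 0x7A
  '1' = 0x31 → acc = 0x4B
  ',' = 0x2C → acc = 0x67
  '5' = 0x35 → acc = 0x52
  '4' = 0x34 → acc = 0x66
  '3' = 0x33 → acc = 0x55
  ',' = 0x2C → acc = 0x79
  '.' = 0x2E → acc = 0x57
Checksum = 0x57.

57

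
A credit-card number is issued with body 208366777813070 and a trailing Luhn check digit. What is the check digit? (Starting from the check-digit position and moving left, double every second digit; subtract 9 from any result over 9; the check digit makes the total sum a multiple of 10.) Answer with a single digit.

Partial digits right→left: 0 7 0 3 1 8 7 7 7 6 6 3 8 0 2
Double every second digit counting from the check-digit position (so the 1st, 3rd, 5th, ... of the partial from the right).
  doubled (with −9 where >9): 0 0 2 5 5 3 7 4 → sum 26
  kept as-is: 7 3 8 7 6 3 0 → sum 34
Total = 26 + 34 = 60.
Check digit = (10 − (60 mod 10)) mod 10 = 0.

0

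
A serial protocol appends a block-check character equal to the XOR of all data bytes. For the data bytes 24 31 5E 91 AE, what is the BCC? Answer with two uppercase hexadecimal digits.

XOR the bytes together:
  start with 0x24
  0x24 ⊕ 0x31 = 0x15
  0x15 ⊕ 0x5E = 0x4B
  0x4B ⊕ 0x91 = 0xDA
  0xDA ⊕ 0xAE = 0x74

74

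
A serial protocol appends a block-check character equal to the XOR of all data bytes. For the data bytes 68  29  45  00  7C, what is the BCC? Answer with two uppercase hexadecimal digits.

XOR the bytes together:
  start with 0x68
  0x68 ⊕ 0x29 = 0x41
  0x41 ⊕ 0x45 = 0x04
  0x04 ⊕ 0x00 = 0x04
  0x04 ⊕ 0x7C = 0x78

78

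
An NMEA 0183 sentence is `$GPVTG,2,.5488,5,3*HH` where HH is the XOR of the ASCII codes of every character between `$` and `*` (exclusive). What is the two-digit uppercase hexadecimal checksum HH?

49

XOR the ASCII codes of the payload characters:
  'G' = 0x47 → acc = 0x47
  'P' = 0x50 → acc = 0x17
  'V' = 0x56 → acc = 0x41
  'T' = 0x54 → acc = 0x15
  'G' = 0x47 → acc = 0x52
  ',' = 0x2C → acc = 0x7E
  '2' = 0x32 → acc = 0x4C
  ',' = 0x2C → acc = 0x60
  '.' = 0x2E → acc = 0x4E
  '5' = 0x35 → acc = 0x7B
  '4' = 0x34 → acc = 0x4F
  '8' = 0x38 → acc = 0x77
  '8' = 0x38 → acc = 0x4F
  ',' = 0x2C → acc = 0x63
  '5' = 0x35 → acc = 0x56
  ',' = 0x2C → acc = 0x7A
  '3' = 0x33 → acc = 0x49
Checksum = 0x49.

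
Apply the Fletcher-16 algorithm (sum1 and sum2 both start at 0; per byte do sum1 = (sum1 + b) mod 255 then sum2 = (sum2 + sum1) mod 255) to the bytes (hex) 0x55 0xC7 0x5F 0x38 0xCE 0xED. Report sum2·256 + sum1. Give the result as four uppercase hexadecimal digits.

9871

Running sums (mod 255):
  after byte 0 (0x55): sum1=85, sum2=85
  after byte 1 (0xC7): sum1=29, sum2=114
  after byte 2 (0x5F): sum1=124, sum2=238
  after byte 3 (0x38): sum1=180, sum2=163
  after byte 4 (0xCE): sum1=131, sum2=39
  after byte 5 (0xED): sum1=113, sum2=152
Checksum = sum2·256 + sum1 = 152·256 + 113 = 39025 = 0x9871.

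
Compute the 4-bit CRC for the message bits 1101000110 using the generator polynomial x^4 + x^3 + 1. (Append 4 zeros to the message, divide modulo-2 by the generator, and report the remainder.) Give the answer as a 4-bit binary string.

Append 4 zeros: 11010001100000. Divide by 11001 (XOR where the leading bit is 1):
  pos 0: 11010 XOR 11001 = 00011
  pos 3: 11001 XOR 11001 = 00000
  pos 8: 10000 XOR 11001 = 01001
  pos 9: 10010 XOR 11001 = 01011
Remainder (last 4 bits) = 1011. This is the CRC / FCS.

1011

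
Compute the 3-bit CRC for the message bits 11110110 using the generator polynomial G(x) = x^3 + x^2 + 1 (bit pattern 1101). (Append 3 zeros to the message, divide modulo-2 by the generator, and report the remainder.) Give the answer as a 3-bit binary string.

Append 3 zeros: 11110110000. Divide by 1101 (XOR where the leading bit is 1):
  pos 0: 1111 XOR 1101 = 0010
  pos 2: 1001 XOR 1101 = 0100
  pos 3: 1001 XOR 1101 = 0100
  pos 4: 1000 XOR 1101 = 0101
  pos 5: 1010 XOR 1101 = 0111
  pos 6: 1110 XOR 1101 = 0011
Remainder (last 3 bits) = 110. This is the CRC / FCS.

110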